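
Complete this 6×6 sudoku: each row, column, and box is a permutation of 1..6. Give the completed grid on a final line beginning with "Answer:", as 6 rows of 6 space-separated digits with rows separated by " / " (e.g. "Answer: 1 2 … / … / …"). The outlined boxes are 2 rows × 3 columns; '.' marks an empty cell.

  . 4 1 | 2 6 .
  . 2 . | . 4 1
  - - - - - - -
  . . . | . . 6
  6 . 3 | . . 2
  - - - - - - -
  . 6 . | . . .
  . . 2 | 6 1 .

Step 1. [r4c5∈{5}] only 5 remains possible at r4c5, so r4c5=5.
Step 2. [r5c1∈{1,3,4,5}] r5c1 is the only open cell in row 5 admitting 1. So r5c1=1.
Step 3. [r6c2∈{3,5}] r6c2 is the only open cell in col 2 admitting 3. So r6c2=3.
Step 4. [r3c2∈{1,5}] across col 2, 5 lands solely at r3c2, so r3c2=5.
Step 5. [r4c4∈{1,4}] in row 4, 4 fits only at r4c4 ⇒ r4c4=4.
Step 6. [r3c5∈{3}] nothing but 3 survives at r3c5, so r3c5=3.
Step 7. [r3c3∈{4}] r3c3's peers cover all but 4 ⇒ r3c3=4.
Step 8. [r5c3∈{5}] only 5 remains possible at r5c3. So r5c3=5.
Step 9. [r2c4∈{3,5}] r2c4 is the only open cell in col 4 admitting 5. So r2c4=5.
Step 10. [r1c6∈{3}] nothing but 3 survives at r1c6 ⇒ r1c6=3.
Step 11. [r6c6∈{4,5}] across row 6, 5 lands solely at r6c6 ⇒ r6c6=5.
Step 12. [r1c1∈{5}] nothing but 5 survives at r1c1. So r1c1=5.
Step 13. [r3c4∈{1}] only 1 remains possible at r3c4. So r3c4=1.
Step 14. [r2c3∈{6}] only 6 remains possible at r2c3 ⇒ r2c3=6.
Step 15. [r5c4∈{3}] only 3 remains possible at r5c4. So r5c4=3.
Step 16. [r3c1∈{2}] r3c1 is down to just 2. So r3c1=2.
Step 17. [r5c5∈{2}] r5c5 is down to just 2 ⇒ r5c5=2.
Step 18. [r4c2∈{1}] r4c2's peers cover all but 1, so r4c2=1.
Step 19. [r5c6∈{4}] nothing but 4 survives at r5c6. So r5c6=4.
Step 20. [r2c1∈{3}] nothing but 3 survives at r2c1. So r2c1=3.
Step 21. [r6c1∈{4}] r6c1 is down to just 4. So r6c1=4.

Answer: 5 4 1 2 6 3 / 3 2 6 5 4 1 / 2 5 4 1 3 6 / 6 1 3 4 5 2 / 1 6 5 3 2 4 / 4 3 2 6 1 5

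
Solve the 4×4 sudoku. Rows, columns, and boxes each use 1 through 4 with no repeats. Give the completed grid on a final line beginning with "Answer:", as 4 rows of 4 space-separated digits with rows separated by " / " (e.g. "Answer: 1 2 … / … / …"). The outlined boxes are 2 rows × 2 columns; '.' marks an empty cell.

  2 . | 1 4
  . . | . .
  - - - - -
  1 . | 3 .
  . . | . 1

Step 1. [r3c2∈{2,4}] row 3 places 4 nowhere but r3c2, so r3c2=4.
Step 2. [r1c2∈{3}] only 3 remains possible at r1c2, so r1c2=3.
Step 3. [r2c3∈{2}] r2c3's peers cover all but 2 ⇒ r2c3=2.
Step 4. [r3c4∈{2}] nothing but 2 survives at r3c4 ⇒ r3c4=2.
Step 5. [r2c4∈{3}] nothing but 3 survives at r2c4 ⇒ r2c4=3.
Step 6. [r2c1∈{4}] r2c1 has the single candidate 4, so r2c1=4.
Step 7. [r2c2∈{1}] r2c2's peers cover all but 1. So r2c2=1.
Step 8. [r4c1∈{3}] only 3 remains possible at r4c1 ⇒ r4c1=3.
Step 9. [r4c2∈{2}] only 2 remains possible at r4c2 ⇒ r4c2=2.
Step 10. [r4c3∈{4}] r4c3 has the single candidate 4 ⇒ r4c3=4.

Answer: 2 3 1 4 / 4 1 2 3 / 1 4 3 2 / 3 2 4 1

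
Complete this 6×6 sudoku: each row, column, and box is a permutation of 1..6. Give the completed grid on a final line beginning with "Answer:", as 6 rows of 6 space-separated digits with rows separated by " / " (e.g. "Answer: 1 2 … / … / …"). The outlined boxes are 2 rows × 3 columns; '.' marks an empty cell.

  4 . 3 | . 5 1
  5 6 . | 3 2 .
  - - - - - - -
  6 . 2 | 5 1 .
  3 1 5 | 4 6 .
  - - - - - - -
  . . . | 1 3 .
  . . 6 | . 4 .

Step 1. [r6c4∈{2}] r6c4 has the single candidate 2, so r6c4=2.
Step 2. [r6c6∈{5}] r6c6 is down to just 5, so r6c6=5.
Step 3. [r5c2∈{2,4,5}] 5 has one home in row 5: r5c2, so r5c2=5.
Step 4. [r1c4∈{6}] r1c4 has the single candidate 6. So r1c4=6.
Step 5. [r5c1∈{2}] r5c1's peers cover all but 2. So r5c1=2.
Step 6. [r2c6∈{4}] nothing but 4 survives at r2c6, so r2c6=4.
Step 7. [r5c6∈{6}] r5c6's peers cover all but 6. So r5c6=6.
Step 8. [r5c3∈{4}] r5c3's peers cover all but 4. So r5c3=4.
Step 9. [r6c2∈{3}] only 3 remains possible at r6c2, so r6c2=3.
Step 10. [r4c6∈{2}] nothing but 2 survives at r4c6, so r4c6=2.
Step 11. [r3c2∈{4}] only 4 remains possible at r3c2 ⇒ r3c2=4.
Step 12. [r3c6∈{3}] nothing but 3 survives at r3c6, so r3c6=3.
Step 13. [r6c1∈{1}] only 1 remains possible at r6c1. So r6c1=1.
Step 14. [r1c2∈{2}] nothing but 2 survives at r1c2 ⇒ r1c2=2.
Step 15. [r2c3∈{1}] nothing but 1 survives at r2c3, so r2c3=1.

Answer: 4 2 3 6 5 1 / 5 6 1 3 2 4 / 6 4 2 5 1 3 / 3 1 5 4 6 2 / 2 5 4 1 3 6 / 1 3 6 2 4 5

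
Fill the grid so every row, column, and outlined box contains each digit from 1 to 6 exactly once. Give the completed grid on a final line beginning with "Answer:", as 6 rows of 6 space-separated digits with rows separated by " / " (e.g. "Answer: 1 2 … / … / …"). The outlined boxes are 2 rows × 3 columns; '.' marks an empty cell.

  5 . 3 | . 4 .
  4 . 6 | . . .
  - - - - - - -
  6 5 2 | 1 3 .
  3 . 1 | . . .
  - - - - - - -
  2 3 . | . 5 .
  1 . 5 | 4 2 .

Step 1. [r5c4∈{6}] only 6 remains possible at r5c4. So r5c4=6.
Step 2. [r1c4∈{2}] r1c4's peers cover all but 2. So r1c4=2.
Step 3. [r2c5∈{1}] only 1 remains possible at r2c5, so r2c5=1.
Step 4. [r4c6∈{2,4,5,6}] 2 has one home in row 4: r4c6. So r4c6=2.
Step 5. [r2c4∈{3,5}] col 4 places 3 nowhere but r2c4, so r2c4=3.
Step 6. [r4c5∈{6}] r4c5 has the single candidate 6. So r4c5=6.
Step 7. [r6c6∈{3}] r6c6's peers cover all but 3, so r6c6=3.
Step 8. [r4c4∈{5}] r4c4 has the single candidate 5, so r4c4=5.
Step 9. [r1c6∈{6}] only 6 remains possible at r1c6 ⇒ r1c6=6.
Step 10. [r6c2∈{6}] r6c2 has the single candidate 6. So r6c2=6.
Step 11. [r2c6∈{5}] r2c6 has the single candidate 5, so r2c6=5.
Step 12. [r5c6∈{1}] nothing but 1 survives at r5c6, so r5c6=1.
Step 13. [r3c6∈{4}] only 4 remains possible at r3c6 ⇒ r3c6=4.
Step 14. [r4c2∈{4}] r4c2 is down to just 4, so r4c2=4.
Step 15. [r5c3∈{4}] only 4 remains possible at r5c3, so r5c3=4.
Step 16. [r2c2∈{2}] nothing but 2 survives at r2c2 ⇒ r2c2=2.
Step 17. [r1c2∈{1}] only 1 remains possible at r1c2, so r1c2=1.

Answer: 5 1 3 2 4 6 / 4 2 6 3 1 5 / 6 5 2 1 3 4 / 3 4 1 5 6 2 / 2 3 4 6 5 1 / 1 6 5 4 2 3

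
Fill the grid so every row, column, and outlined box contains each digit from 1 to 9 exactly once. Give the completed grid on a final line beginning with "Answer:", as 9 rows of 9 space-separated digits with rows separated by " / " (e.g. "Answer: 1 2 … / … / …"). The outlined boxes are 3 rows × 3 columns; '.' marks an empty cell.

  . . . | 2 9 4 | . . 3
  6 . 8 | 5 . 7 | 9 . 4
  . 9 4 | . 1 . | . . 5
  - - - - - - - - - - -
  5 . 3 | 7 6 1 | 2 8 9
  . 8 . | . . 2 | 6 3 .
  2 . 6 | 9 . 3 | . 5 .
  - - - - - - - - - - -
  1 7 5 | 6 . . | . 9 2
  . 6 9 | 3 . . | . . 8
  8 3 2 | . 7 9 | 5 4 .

Step 1. [r1c1∈{7}] only 7 remains possible at r1c1 ⇒ r1c1=7.
Step 2. [r1c3∈{1}] r1c3's peers cover all but 1 ⇒ r1c3=1.
Step 3. [r6c7∈{1,4,7}] in col 7, 4 fits only at r6c7 ⇒ r6c7=4.
Step 4. [r3c8∈{2,6,7}] across row 3, 2 lands solely at r3c8. So r3c8=2.
Step 5. [r5c9∈{1,7}] row 5 places 1 nowhere but r5c9. So r5c9=1.
Step 6. [r7c5∈{4,8}] in row 7, 4 fits only at r7c5. So r7c5=4.
Step 7. [r8c8∈{1,7}] r8c8 is the only open cell in col 8 admitting 7. So r8c8=7.
Step 8. [r3c4∈{8}] only 8 remains possible at r3c4 ⇒ r3c4=8.
Step 9. [r8c5∈{2,5}] r8c5 is the only open cell in row 8 admitting 2, so r8c5=2.
Step 10. [r5c4∈{4}] only 4 remains possible at r5c4, so r5c4=4.
Step 11. [r6c5∈{8}] r6c5's peers cover all but 8 ⇒ r6c5=8.
Step 12. [r3c1∈{3}] r3c1 is down to just 3 ⇒ r3c1=3.
Step 13. [r8c6∈{5}] nothing but 5 survives at r8c6. So r8c6=5.
Step 14. [r5c1∈{9}] r5c1 is down to just 9 ⇒ r5c1=9.
Step 15. [r2c2∈{2}] only 2 remains possible at r2c2, so r2c2=2.
Step 16. [r7c7∈{3}] r7c7's peers cover all but 3. So r7c7=3.
Step 17. [r8c7∈{1}] nothing but 1 survives at r8c7, so r8c7=1.
Step 18. [r4c2∈{4}] only 4 remains possible at r4c2 ⇒ r4c2=4.
Step 19. [r7c6∈{8}] r7c6's peers cover all but 8. So r7c6=8.
Step 20. [r1c8∈{6}] r1c8 is down to just 6. So r1c8=6.
Step 21. [r1c7∈{8}] only 8 remains possible at r1c7. So r1c7=8.
Step 22. [r3c6∈{6}] nothing but 6 survives at r3c6. So r3c6=6.
Step 23. [r5c3∈{7}] only 7 remains possible at r5c3. So r5c3=7.
Step 24. [r2c8∈{1}] only 1 remains possible at r2c8. So r2c8=1.
Step 25. [r9c9∈{6}] nothing but 6 survives at r9c9, so r9c9=6.
Step 26. [r3c7∈{7}] only 7 remains possible at r3c7 ⇒ r3c7=7.
Step 27. [r6c9∈{7}] r6c9 has the single candidate 7 ⇒ r6c9=7.
Step 28. [r9c4∈{1}] only 1 remains possible at r9c4 ⇒ r9c4=1.
Step 29. [r2c5∈{3}] r2c5 has the single candidate 3. So r2c5=3.
Step 30. [r8c1∈{4}] nothing but 4 survives at r8c1, so r8c1=4.
Step 31. [r1c2∈{5}] r1c2 is down to just 5 ⇒ r1c2=5.
Step 32. [r5c5∈{5}] r5c5 is down to just 5 ⇒ r5c5=5.
Step 33. [r6c2∈{1}] r6c2 has the single candidate 1 ⇒ r6c2=1.

Answer: 7 5 1 2 9 4 8 6 3 / 6 2 8 5 3 7 9 1 4 / 3 9 4 8 1 6 7 2 5 / 5 4 3 7 6 1 2 8 9 / 9 8 7 4 5 2 6 3 1 / 2 1 6 9 8 3 4 5 7 / 1 7 5 6 4 8 3 9 2 / 4 6 9 3 2 5 1 7 8 / 8 3 2 1 7 9 5 4 6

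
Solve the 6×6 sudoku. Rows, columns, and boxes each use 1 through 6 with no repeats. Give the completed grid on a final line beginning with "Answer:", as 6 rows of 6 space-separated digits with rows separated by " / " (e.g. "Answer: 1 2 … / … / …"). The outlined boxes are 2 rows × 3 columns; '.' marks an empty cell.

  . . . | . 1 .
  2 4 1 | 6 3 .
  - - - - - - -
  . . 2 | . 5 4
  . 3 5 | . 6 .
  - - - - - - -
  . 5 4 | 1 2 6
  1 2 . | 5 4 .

Step 1. [r1c1∈{3,5,6}] across col 1, 5 lands solely at r1c1, so r1c1=5.
Step 2. [r1c6∈{2}] r1c6's peers cover all but 2 ⇒ r1c6=2.
Step 3. [r1c2∈{6}] nothing but 6 survives at r1c2. So r1c2=6.
Step 4. [r5c1∈{3}] only 3 remains possible at r5c1 ⇒ r5c1=3.
Step 5. [r3c1∈{6}] r3c1 has the single candidate 6, so r3c1=6.
Step 6. [r4c4∈{2}] r4c4's peers cover all but 2, so r4c4=2.
Step 7. [r6c3∈{6}] nothing but 6 survives at r6c3 ⇒ r6c3=6.
Step 8. [r6c6∈{3}] nothing but 3 survives at r6c6, so r6c6=3.
Step 9. [r2c6∈{5}] r2c6 has the single candidate 5, so r2c6=5.
Step 10. [r3c4∈{3}] r3c4 is down to just 3, so r3c4=3.
Step 11. [r4c6∈{1}] r4c6's peers cover all but 1, so r4c6=1.
Step 12. [r1c3∈{3}] only 3 remains possible at r1c3 ⇒ r1c3=3.
Step 13. [r4c1∈{4}] nothing but 4 survives at r4c1 ⇒ r4c1=4.
Step 14. [r1c4∈{4}] r1c4 is down to just 4, so r1c4=4.
Step 15. [r3c2∈{1}] r3c2's peers cover all but 1, so r3c2=1.

Answer: 5 6 3 4 1 2 / 2 4 1 6 3 5 / 6 1 2 3 5 4 / 4 3 5 2 6 1 / 3 5 4 1 2 6 / 1 2 6 5 4 3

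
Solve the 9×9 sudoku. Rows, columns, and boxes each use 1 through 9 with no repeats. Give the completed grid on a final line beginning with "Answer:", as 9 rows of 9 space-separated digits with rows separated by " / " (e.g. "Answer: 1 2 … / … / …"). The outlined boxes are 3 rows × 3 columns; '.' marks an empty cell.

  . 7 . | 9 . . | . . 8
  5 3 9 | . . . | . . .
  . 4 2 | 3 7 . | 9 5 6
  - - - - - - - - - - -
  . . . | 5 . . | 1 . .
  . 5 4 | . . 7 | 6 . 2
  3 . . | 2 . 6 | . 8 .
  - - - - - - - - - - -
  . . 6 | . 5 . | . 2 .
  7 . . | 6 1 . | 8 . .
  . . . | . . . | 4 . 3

Step 1. [r8c6∈{2,3,4,9}] row 8 places 4 nowhere but r8c6, so r8c6=4.
Step 2. [r1c3∈{1}] r1c3 is down to just 1 ⇒ r1c3=1.
Step 3. [r2c4∈{1,4,8}] r2c4 is the only open cell in col 4 admitting 4. So r2c4=4.
Step 4. [r8c8∈{9}] r8c8 has the single candidate 9 ⇒ r8c8=9.
Step 5. [r7c7∈{7}] nothing but 7 survives at r7c7. So r7c7=7.
Step 6. [r7c4∈{8}] r7c4's peers cover all but 8, so r7c4=8.
Step 7. [r3c1∈{8}] r3c1's peers cover all but 8, so r3c1=8.
Step 8. [r5c5∈{3,8,9}] 8 has one home in row 5: r5c5 ⇒ r5c5=8.
Step 9. [r5c1∈{1,9}] r5c1 is the only open cell in row 5 admitting 9. So r5c1=9.
Step 10. [r4c5∈{3,4,9}] in col 5, 3 fits only at r4c5. So r4c5=3.
Step 11. [r7c9∈{1}] nothing but 1 survives at r7c9 ⇒ r7c9=1.
Step 12. [r4c6∈{9}] r4c6 has the single candidate 9. So r4c6=9.
Step 13. [r9c6∈{2}] only 2 remains possible at r9c6 ⇒ r9c6=2.
Step 14. [r6c9∈{4,5,7,9}] in row 6, 9 fits only at r6c9. So r6c9=9.
Step 15. [r4c2∈{2,6,8}] r4c2 is the only open cell in col 2 admitting 6, so r4c2=6.
Step 16. [r9c2∈{1,8,9}] across col 2, 8 lands solely at r9c2. So r9c2=8.
Step 17. [r1c7∈{2,3}] across col 7, 3 lands solely at r1c7. So r1c7=3.
Step 18. [r2c9∈{7}] r2c9 is down to just 7. So r2c9=7.
Step 19. [r4c8∈{4,7}] r4c8 is the only open cell in col 8 admitting 7. So r4c8=7.
Step 20. [r2c5∈{2,6}] r2c5 is the only open cell in row 2 admitting 6. So r2c5=6.
Step 21. [r8c3∈{3,5}] row 8 places 3 nowhere but r8c3 ⇒ r8c3=3.
Step 22. [r2c6∈{1,8}] row 2 places 8 nowhere but r2c6, so r2c6=8.
Step 23. [r7c2∈{9}] r7c2 has the single candidate 9, so r7c2=9.
Step 24. [r5c4∈{1}] nothing but 1 survives at r5c4. So r5c4=1.
Step 25. [r8c9∈{5}] only 5 remains possible at r8c9 ⇒ r8c9=5.
Step 26. [r4c9∈{4}] r4c9's peers cover all but 4, so r4c9=4.
Step 27. [r9c1∈{1}] r9c1 has the single candidate 1, so r9c1=1.
Step 28. [r6c3∈{7}] r6c3 has the single candidate 7, so r6c3=7.
Step 29. [r9c4∈{7}] r9c4's peers cover all but 7. So r9c4=7.
Step 30. [r1c6∈{5}] nothing but 5 survives at r1c6. So r1c6=5.
Step 31. [r1c1∈{6}] r1c1 is down to just 6, so r1c1=6.
Step 32. [r1c5∈{2}] nothing but 2 survives at r1c5 ⇒ r1c5=2.
Step 33. [r7c1∈{4}] r7c1's peers cover all but 4 ⇒ r7c1=4.
Step 34. [r4c3∈{8}] nothing but 8 survives at r4c3 ⇒ r4c3=8.
Step 35. [r3c6∈{1}] only 1 remains possible at r3c6, so r3c6=1.
Step 36. [r9c3∈{5}] only 5 remains possible at r9c3 ⇒ r9c3=5.
Step 37. [r5c8∈{3}] r5c8's peers cover all but 3. So r5c8=3.
Step 38. [r6c7∈{5}] r6c7's peers cover all but 5 ⇒ r6c7=5.
Step 39. [r1c8∈{4}] nothing but 4 survives at r1c8 ⇒ r1c8=4.
Step 40. [r9c8∈{6}] only 6 remains possible at r9c8 ⇒ r9c8=6.
Step 41. [r2c8∈{1}] r2c8's peers cover all but 1, so r2c8=1.
Step 42. [r9c5∈{9}] r9c5 has the single candidate 9, so r9c5=9.
Step 43. [r6c2∈{1}] r6c2 has the single candidate 1. So r6c2=1.
Step 44. [r8c2∈{2}] r8c2's peers cover all but 2, so r8c2=2.
Step 45. [r7c6∈{3}] only 3 remains possible at r7c6. So r7c6=3.
Step 46. [r2c7∈{2}] only 2 remains possible at r2c7, so r2c7=2.
Step 47. [r6c5∈{4}] only 4 remains possible at r6c5, so r6c5=4.
Step 48. [r4c1∈{2}] nothing but 2 survives at r4c1 ⇒ r4c1=2.

Answer: 6 7 1 9 2 5 3 4 8 / 5 3 9 4 6 8 2 1 7 / 8 4 2 3 7 1 9 5 6 / 2 6 8 5 3 9 1 7 4 / 9 5 4 1 8 7 6 3 2 / 3 1 7 2 4 6 5 8 9 / 4 9 6 8 5 3 7 2 1 / 7 2 3 6 1 4 8 9 5 / 1 8 5 7 9 2 4 6 3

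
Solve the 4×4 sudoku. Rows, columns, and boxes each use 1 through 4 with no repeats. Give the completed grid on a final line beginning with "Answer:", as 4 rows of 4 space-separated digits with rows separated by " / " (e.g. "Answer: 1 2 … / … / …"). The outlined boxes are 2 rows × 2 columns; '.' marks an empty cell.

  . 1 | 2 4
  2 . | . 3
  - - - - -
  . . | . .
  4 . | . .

Step 1. [r3c1∈{1,3}] 1 has one home in col 1: r3c1 ⇒ r3c1=1.
Step 2. [r3c4∈{2}] r3c4's peers cover all but 2 ⇒ r3c4=2.
Step 3. [r3c2∈{3}] only 3 remains possible at r3c2 ⇒ r3c2=3.
Step 4. [r4c3∈{1,3}] in row 4, 3 fits only at r4c3, so r4c3=3.
Step 5. [r1c1∈{3}] r1c1 has the single candidate 3. So r1c1=3.
Step 6. [r2c2∈{4}] r2c2 has the single candidate 4, so r2c2=4.
Step 7. [r3c3∈{4}] only 4 remains possible at r3c3 ⇒ r3c3=4.
Step 8. [r2c3∈{1}] r2c3 is down to just 1, so r2c3=1.
Step 9. [r4c4∈{1}] r4c4's peers cover all but 1. So r4c4=1.
Step 10. [r4c2∈{2}] r4c2 is down to just 2, so r4c2=2.

Answer: 3 1 2 4 / 2 4 1 3 / 1 3 4 2 / 4 2 3 1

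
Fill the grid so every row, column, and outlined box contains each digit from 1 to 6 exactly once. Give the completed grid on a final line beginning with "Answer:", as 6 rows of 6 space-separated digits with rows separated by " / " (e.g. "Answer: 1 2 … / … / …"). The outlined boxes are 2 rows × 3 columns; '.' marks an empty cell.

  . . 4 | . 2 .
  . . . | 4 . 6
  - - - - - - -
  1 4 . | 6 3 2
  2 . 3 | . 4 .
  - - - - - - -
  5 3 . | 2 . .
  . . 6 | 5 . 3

Step 1. [r2c5∈{1,5}] r2c5 is the only open cell in col 5 admitting 5. So r2c5=5.
Step 2. [r5c3∈{1}] nothing but 1 survives at r5c3 ⇒ r5c3=1.
Step 3. [r1c2∈{1,5,6}] across row 1, 5 lands solely at r1c2. So r1c2=5.
Step 4. [r4c4∈{1}] nothing but 1 survives at r4c4. So r4c4=1.
Step 5. [r1c1∈{3,6}] 6 has one home in row 1: r1c1. So r1c1=6.
Step 6. [r2c3∈{2}] nothing but 2 survives at r2c3, so r2c3=2.
Step 7. [r5c6∈{4}] nothing but 4 survives at r5c6. So r5c6=4.
Step 8. [r4c6∈{5}] nothing but 5 survives at r4c6. So r4c6=5.
Step 9. [r6c2∈{2}] r6c2's peers cover all but 2 ⇒ r6c2=2.
Step 10. [r6c5∈{1}] r6c5's peers cover all but 1 ⇒ r6c5=1.
Step 11. [r1c4∈{3}] r1c4 is down to just 3. So r1c4=3.
Step 12. [r1c6∈{1}] r1c6 is down to just 1 ⇒ r1c6=1.
Step 13. [r2c1∈{3}] nothing but 3 survives at r2c1 ⇒ r2c1=3.
Step 14. [r2c2∈{1}] r2c2 has the single candidate 1 ⇒ r2c2=1.
Step 15. [r5c5∈{6}] r5c5's peers cover all but 6, so r5c5=6.
Step 16. [r4c2∈{6}] only 6 remains possible at r4c2. So r4c2=6.
Step 17. [r6c1∈{4}] r6c1 is down to just 4, so r6c1=4.
Step 18. [r3c3∈{5}] r3c3 is down to just 5, so r3c3=5.

Answer: 6 5 4 3 2 1 / 3 1 2 4 5 6 / 1 4 5 6 3 2 / 2 6 3 1 4 5 / 5 3 1 2 6 4 / 4 2 6 5 1 3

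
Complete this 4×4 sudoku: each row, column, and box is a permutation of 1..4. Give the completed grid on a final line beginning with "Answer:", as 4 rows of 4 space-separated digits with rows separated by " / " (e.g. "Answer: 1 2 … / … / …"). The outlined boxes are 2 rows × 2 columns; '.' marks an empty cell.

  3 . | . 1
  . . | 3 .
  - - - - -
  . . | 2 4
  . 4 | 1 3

Step 1. [r2c1∈{1,2,4}] r2c1 is the only open cell in row 2 admitting 4. So r2c1=4.
Step 2. [r2c2∈{1,2}] row 2 places 1 nowhere but r2c2 ⇒ r2c2=1.
Step 3. [r1c2∈{2}] r1c2's peers cover all but 2. So r1c2=2.
Step 4. [r1c3∈{4}] r1c3 is down to just 4, so r1c3=4.
Step 5. [r4c1∈{2}] only 2 remains possible at r4c1, so r4c1=2.
Step 6. [r3c1∈{1}] r3c1's peers cover all but 1. So r3c1=1.
Step 7. [r3c2∈{3}] only 3 remains possible at r3c2 ⇒ r3c2=3.
Step 8. [r2c4∈{2}] r2c4 is down to just 2. So r2c4=2.

Answer: 3 2 4 1 / 4 1 3 2 / 1 3 2 4 / 2 4 1 3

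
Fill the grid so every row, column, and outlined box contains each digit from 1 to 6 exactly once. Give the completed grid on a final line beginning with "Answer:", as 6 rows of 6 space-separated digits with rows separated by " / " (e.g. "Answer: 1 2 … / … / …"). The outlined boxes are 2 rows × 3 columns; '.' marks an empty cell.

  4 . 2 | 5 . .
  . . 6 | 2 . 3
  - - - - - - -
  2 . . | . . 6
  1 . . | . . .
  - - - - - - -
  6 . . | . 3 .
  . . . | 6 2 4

Step 1. [r5c6∈{1,5}] across box 6, 5 lands solely at r5c6. So r5c6=5.
Step 2. [r1c2∈{1,3}] across row 1, 3 lands solely at r1c2. So r1c2=3.
Step 3. [r2c2∈{1,5}] 1 has one home in box 1: r2c2 ⇒ r2c2=1.
Step 4. [r6c2∈{5}] r6c2 has the single candidate 5. So r6c2=5.
Step 5. [r3c2∈{4}] nothing but 4 survives at r3c2, so r3c2=4.
Step 6. [r6c3∈{1,3}] across row 6, 1 lands solely at r6c3 ⇒ r6c3=1.
Step 7. [r4c4∈{3,4}] across col 4, 4 lands solely at r4c4. So r4c4=4.
Step 8. [r3c4∈{1,3}] col 4 places 3 nowhere but r3c4, so r3c4=3.
Step 9. [r3c3∈{5}] r3c3 has the single candidate 5. So r3c3=5.
Step 10. [r3c5∈{1}] r3c5's peers cover all but 1. So r3c5=1.
Step 11. [r1c5∈{6}] r1c5 has the single candidate 6, so r1c5=6.
Step 12. [r4c5∈{5}] only 5 remains possible at r4c5. So r4c5=5.
Step 13. [r1c6∈{1}] nothing but 1 survives at r1c6, so r1c6=1.
Step 14. [r5c3∈{4}] only 4 remains possible at r5c3, so r5c3=4.
Step 15. [r5c2∈{2}] r5c2's peers cover all but 2, so r5c2=2.
Step 16. [r6c1∈{3}] r6c1 has the single candidate 3 ⇒ r6c1=3.
Step 17. [r4c6∈{2}] r4c6 has the single candidate 2 ⇒ r4c6=2.
Step 18. [r2c5∈{4}] nothing but 4 survives at r2c5 ⇒ r2c5=4.
Step 19. [r2c1∈{5}] nothing but 5 survives at r2c1 ⇒ r2c1=5.
Step 20. [r5c4∈{1}] r5c4 has the single candidate 1. So r5c4=1.
Step 21. [r4c2∈{6}] r4c2 has the single candidate 6 ⇒ r4c2=6.
Step 22. [r4c3∈{3}] r4c3 is down to just 3. So r4c3=3.

Answer: 4 3 2 5 6 1 / 5 1 6 2 4 3 / 2 4 5 3 1 6 / 1 6 3 4 5 2 / 6 2 4 1 3 5 / 3 5 1 6 2 4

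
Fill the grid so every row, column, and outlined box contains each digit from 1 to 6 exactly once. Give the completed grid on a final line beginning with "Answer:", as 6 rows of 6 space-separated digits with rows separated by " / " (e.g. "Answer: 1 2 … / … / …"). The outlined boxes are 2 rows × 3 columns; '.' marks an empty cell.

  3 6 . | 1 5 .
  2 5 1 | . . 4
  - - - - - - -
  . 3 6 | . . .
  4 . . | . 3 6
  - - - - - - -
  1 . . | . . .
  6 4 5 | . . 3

Step 1. [r6c4∈{2}] nothing but 2 survives at r6c4. So r6c4=2.
Step 2. [r3c6∈{1,2,5}] col 6 places 1 nowhere but r3c6, so r3c6=1.
Step 3. [r4c3∈{2}] r4c3's peers cover all but 2, so r4c3=2.
Step 4. [r2c5∈{6}] r2c5 is down to just 6, so r2c5=6.
Step 5. [r4c4∈{5}] r4c4's peers cover all but 5, so r4c4=5.
Step 6. [r5c5∈{4}] nothing but 4 survives at r5c5, so r5c5=4.
Step 7. [r3c5∈{2}] r3c5's peers cover all but 2 ⇒ r3c5=2.
Step 8. [r1c6∈{2}] r1c6 is down to just 2, so r1c6=2.
Step 9. [r5c4∈{6}] r5c4 is down to just 6 ⇒ r5c4=6.
Step 10. [r2c4∈{3}] r2c4 is down to just 3, so r2c4=3.
Step 11. [r5c3∈{3}] r5c3 is down to just 3 ⇒ r5c3=3.
Step 12. [r5c2∈{2}] nothing but 2 survives at r5c2. So r5c2=2.
Step 13. [r6c5∈{1}] only 1 remains possible at r6c5 ⇒ r6c5=1.
Step 14. [r3c1∈{5}] r3c1's peers cover all but 5 ⇒ r3c1=5.
Step 15. [r5c6∈{5}] only 5 remains possible at r5c6, so r5c6=5.
Step 16. [r4c2∈{1}] r4c2 is down to just 1. So r4c2=1.
Step 17. [r3c4∈{4}] r3c4 is down to just 4. So r3c4=4.
Step 18. [r1c3∈{4}] nothing but 4 survives at r1c3. So r1c3=4.

Answer: 3 6 4 1 5 2 / 2 5 1 3 6 4 / 5 3 6 4 2 1 / 4 1 2 5 3 6 / 1 2 3 6 4 5 / 6 4 5 2 1 3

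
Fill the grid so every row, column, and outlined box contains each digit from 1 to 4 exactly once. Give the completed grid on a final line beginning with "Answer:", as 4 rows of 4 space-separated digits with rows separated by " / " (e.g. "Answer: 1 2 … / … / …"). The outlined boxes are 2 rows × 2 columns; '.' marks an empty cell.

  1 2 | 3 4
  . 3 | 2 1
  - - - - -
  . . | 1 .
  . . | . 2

Step 1. [r3c2∈{4}] r3c2 has the single candidate 4. So r3c2=4.
Step 2. [r4c1∈{3}] r4c1's peers cover all but 3. So r4c1=3.
Step 3. [r4c3∈{4}] only 4 remains possible at r4c3. So r4c3=4.
Step 4. [r2c1∈{4}] r2c1's peers cover all but 4 ⇒ r2c1=4.
Step 5. [r4c2∈{1}] nothing but 1 survives at r4c2. So r4c2=1.
Step 6. [r3c1∈{2}] only 2 remains possible at r3c1 ⇒ r3c1=2.
Step 7. [r3c4∈{3}] nothing but 3 survives at r3c4. So r3c4=3.

Answer: 1 2 3 4 / 4 3 2 1 / 2 4 1 3 / 3 1 4 2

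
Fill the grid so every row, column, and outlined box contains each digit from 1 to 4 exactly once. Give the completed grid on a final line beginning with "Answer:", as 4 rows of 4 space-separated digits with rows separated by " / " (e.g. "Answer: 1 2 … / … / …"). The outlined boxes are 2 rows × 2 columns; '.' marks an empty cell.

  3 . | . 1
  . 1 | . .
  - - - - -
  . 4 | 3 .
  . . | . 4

Step 1. [r3c4∈{2}] nothing but 2 survives at r3c4 ⇒ r3c4=2.
Step 2. [r1c2∈{2}] only 2 remains possible at r1c2. So r1c2=2.
Step 3. [r2c1∈{4}] only 4 remains possible at r2c1 ⇒ r2c1=4.
Step 4. [r3c1∈{1}] r3c1's peers cover all but 1 ⇒ r3c1=1.
Step 5. [r2c3∈{2}] r2c3 is down to just 2 ⇒ r2c3=2.
Step 6. [r2c4∈{3}] r2c4 is down to just 3 ⇒ r2c4=3.
Step 7. [r1c3∈{4}] r1c3's peers cover all but 4 ⇒ r1c3=4.
Step 8. [r4c3∈{1}] only 1 remains possible at r4c3, so r4c3=1.
Step 9. [r4c2∈{3}] r4c2's peers cover all but 3 ⇒ r4c2=3.
Step 10. [r4c1∈{2}] r4c1's peers cover all but 2, so r4c1=2.

Answer: 3 2 4 1 / 4 1 2 3 / 1 4 3 2 / 2 3 1 4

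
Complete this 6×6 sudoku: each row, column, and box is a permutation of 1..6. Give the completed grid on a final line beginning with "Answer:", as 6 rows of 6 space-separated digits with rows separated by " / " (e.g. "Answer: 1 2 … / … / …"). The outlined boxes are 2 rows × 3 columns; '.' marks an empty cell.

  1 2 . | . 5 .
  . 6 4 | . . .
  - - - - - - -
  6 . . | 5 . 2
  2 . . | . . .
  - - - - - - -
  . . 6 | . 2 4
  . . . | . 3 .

Step 1. [r1c3∈{3}] r1c3's peers cover all but 3. So r1c3=3.
Step 2. [r3c3∈{1}] r3c3's peers cover all but 1. So r3c3=1.
Step 3. [r6c6∈{1,5,6}] in col 6, 5 fits only at r6c6, so r6c6=5.
Step 4. [r4c5∈{1,4,6}] r4c5 is the only open cell in col 5 admitting 6. So r4c5=6.
Step 5. [r5c4∈{1}] only 1 remains possible at r5c4, so r5c4=1.
Step 6. [r3c2∈{3,4}] r3c2 is the only open cell in row 3 admitting 3, so r3c2=3.
Step 7. [r4c2∈{4,5}] in box 3, 4 fits only at r4c2, so r4c2=4.
Step 8. [r4c6∈{1,3}] 1 has one home in row 4: r4c6, so r4c6=1.
Step 9. [r2c1∈{5}] nothing but 5 survives at r2c1, so r2c1=5.
Step 10. [r6c4∈{6}] r6c4's peers cover all but 6, so r6c4=6.
Step 11. [r4c4∈{3}] only 3 remains possible at r4c4 ⇒ r4c4=3.
Step 12. [r5c1∈{3}] only 3 remains possible at r5c1, so r5c1=3.
Step 13. [r1c4∈{4}] nothing but 4 survives at r1c4 ⇒ r1c4=4.
Step 14. [r3c5∈{4}] r3c5 has the single candidate 4. So r3c5=4.
Step 15. [r6c1∈{4}] r6c1's peers cover all but 4, so r6c1=4.
Step 16. [r1c6∈{6}] nothing but 6 survives at r1c6, so r1c6=6.
Step 17. [r2c4∈{2}] r2c4's peers cover all but 2. So r2c4=2.
Step 18. [r6c2∈{1}] r6c2 has the single candidate 1, so r6c2=1.
Step 19. [r6c3∈{2}] nothing but 2 survives at r6c3 ⇒ r6c3=2.
Step 20. [r2c6∈{3}] nothing but 3 survives at r2c6. So r2c6=3.
Step 21. [r2c5∈{1}] nothing but 1 survives at r2c5, so r2c5=1.
Step 22. [r5c2∈{5}] r5c2 has the single candidate 5, so r5c2=5.
Step 23. [r4c3∈{5}] r4c3 is down to just 5. So r4c3=5.

Answer: 1 2 3 4 5 6 / 5 6 4 2 1 3 / 6 3 1 5 4 2 / 2 4 5 3 6 1 / 3 5 6 1 2 4 / 4 1 2 6 3 5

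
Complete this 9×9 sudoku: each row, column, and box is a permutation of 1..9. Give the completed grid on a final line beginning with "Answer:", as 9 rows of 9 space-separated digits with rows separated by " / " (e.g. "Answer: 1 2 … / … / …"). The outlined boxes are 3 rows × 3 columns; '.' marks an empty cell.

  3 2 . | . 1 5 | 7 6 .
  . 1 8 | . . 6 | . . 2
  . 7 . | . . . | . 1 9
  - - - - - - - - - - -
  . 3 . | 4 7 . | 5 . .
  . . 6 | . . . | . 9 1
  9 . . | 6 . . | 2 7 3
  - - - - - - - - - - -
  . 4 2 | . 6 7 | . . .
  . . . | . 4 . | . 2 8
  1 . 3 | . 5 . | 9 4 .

Step 1. [r6c5∈{8}] only 8 remains possible at r6c5 ⇒ r6c5=8.
Step 2. [r7c4∈{1,3,8,9}] 9 has one home in row 7: r7c4. So r7c4=9.
Step 3. [r3c6∈{2,3,4,8}] in col 6, 4 fits only at r3c6, so r3c6=4.
Step 4. [r8c7∈{1,3,6}] in col 7, 6 fits only at r8c7, so r8c7=6.
Step 5. [r5c1∈{2,4,5,7,8}] across row 5, 7 lands solely at r5c1 ⇒ r5c1=7.
Step 6. [r8c1∈{5}] r8c1's peers cover all but 5. So r8c1=5.
Step 7. [r6c6∈{1}] r6c6's peers cover all but 1 ⇒ r6c6=1.
Step 8. [r5c4∈{2,3,5}] in col 4, 5 fits only at r5c4. So r5c4=5.
Step 9. [r9c6∈{2,8}] in col 6, 8 fits only at r9c6. So r9c6=8.
Step 10. [r3c7∈{3,8}] 8 has one home in box 3: r3c7, so r3c7=8.
Step 11. [r4c1∈{2,8}] in col 1, 2 fits only at r4c1, so r4c1=2.
Step 12. [r2c1∈{4}] r2c1 is down to just 4, so r2c1=4.
Step 13. [r2c7∈{3}] only 3 remains possible at r2c7, so r2c7=3.
Step 14. [r5c6∈{2,3}] in col 6, 2 fits only at r5c6. So r5c6=2.
Step 15. [r3c5∈{2,3}] r3c5 is the only open cell in col 5 admitting 2 ⇒ r3c5=2.
Step 16. [r1c3∈{9}] r1c3 is down to just 9. So r1c3=9.
Step 17. [r3c3∈{5}] nothing but 5 survives at r3c3 ⇒ r3c3=5.
Step 18. [r2c8∈{5}] r2c8's peers cover all but 5 ⇒ r2c8=5.
Step 19. [r3c4∈{3}] nothing but 3 survives at r3c4, so r3c4=3.
Step 20. [r8c3∈{7}] nothing but 7 survives at r8c3, so r8c3=7.
Step 21. [r1c9∈{4}] nothing but 4 survives at r1c9. So r1c9=4.
Step 22. [r8c6∈{3}] r8c6 is down to just 3. So r8c6=3.
Step 23. [r5c5∈{3}] nothing but 3 survives at r5c5 ⇒ r5c5=3.
Step 24. [r7c1∈{8}] r7c1 has the single candidate 8 ⇒ r7c1=8.
Step 25. [r7c8∈{3}] r7c8's peers cover all but 3. So r7c8=3.
Step 26. [r9c2∈{6}] r9c2 is down to just 6. So r9c2=6.
Step 27. [r4c8∈{8}] r4c8 is down to just 8, so r4c8=8.
Step 28. [r6c2∈{5}] only 5 remains possible at r6c2, so r6c2=5.
Step 29. [r2c5∈{9}] r2c5's peers cover all but 9. So r2c5=9.
Step 30. [r5c2∈{8}] r5c2's peers cover all but 8. So r5c2=8.
Step 31. [r8c4∈{1}] r8c4 has the single candidate 1, so r8c4=1.
Step 32. [r3c1∈{6}] r3c1 has the single candidate 6. So r3c1=6.
Step 33. [r7c9∈{5}] r7c9 is down to just 5. So r7c9=5.
Step 34. [r9c9∈{7}] r9c9 is down to just 7, so r9c9=7.
Step 35. [r4c3∈{1}] only 1 remains possible at r4c3, so r4c3=1.
Step 36. [r7c7∈{1}] r7c7 is down to just 1, so r7c7=1.
Step 37. [r9c4∈{2}] r9c4's peers cover all but 2. So r9c4=2.
Step 38. [r6c3∈{4}] r6c3 is down to just 4 ⇒ r6c3=4.
Step 39. [r2c4∈{7}] r2c4 has the single candidate 7. So r2c4=7.
Step 40. [r8c2∈{9}] r8c2 is down to just 9 ⇒ r8c2=9.
Step 41. [r5c7∈{4}] r5c7 has the single candidate 4. So r5c7=4.
Step 42. [r4c9∈{6}] nothing but 6 survives at r4c9 ⇒ r4c9=6.
Step 43. [r1c4∈{8}] r1c4's peers cover all but 8, so r1c4=8.
Step 44. [r4c6∈{9}] r4c6's peers cover all but 9, so r4c6=9.

Answer: 3 2 9 8 1 5 7 6 4 / 4 1 8 7 9 6 3 5 2 / 6 7 5 3 2 4 8 1 9 / 2 3 1 4 7 9 5 8 6 / 7 8 6 5 3 2 4 9 1 / 9 5 4 6 8 1 2 7 3 / 8 4 2 9 6 7 1 3 5 / 5 9 7 1 4 3 6 2 8 / 1 6 3 2 5 8 9 4 7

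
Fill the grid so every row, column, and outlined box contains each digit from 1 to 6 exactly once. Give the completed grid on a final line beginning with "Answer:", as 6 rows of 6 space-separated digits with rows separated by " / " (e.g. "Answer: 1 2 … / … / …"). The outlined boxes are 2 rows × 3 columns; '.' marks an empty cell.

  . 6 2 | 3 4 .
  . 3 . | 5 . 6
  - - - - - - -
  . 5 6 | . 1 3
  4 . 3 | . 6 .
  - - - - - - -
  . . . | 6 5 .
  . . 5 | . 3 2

Step 1. [r2c1∈{1}] nothing but 1 survives at r2c1 ⇒ r2c1=1.
Step 2. [r5c6∈{1,4}] in col 6, 4 fits only at r5c6 ⇒ r5c6=4.
Step 3. [r3c1∈{2}] only 2 remains possible at r3c1, so r3c1=2.
Step 4. [r5c3∈{1}] r5c3 is down to just 1, so r5c3=1.
Step 5. [r6c4∈{1}] r6c4's peers cover all but 1. So r6c4=1.
Step 6. [r3c4∈{4}] nothing but 4 survives at r3c4 ⇒ r3c4=4.
Step 7. [r6c2∈{4}] r6c2 is down to just 4 ⇒ r6c2=4.
Step 8. [r6c1∈{6}] nothing but 6 survives at r6c1 ⇒ r6c1=6.
Step 9. [r1c1∈{5}] r1c1 is down to just 5 ⇒ r1c1=5.
Step 10. [r5c2∈{2}] r5c2 has the single candidate 2. So r5c2=2.
Step 11. [r1c6∈{1}] only 1 remains possible at r1c6, so r1c6=1.
Step 12. [r2c5∈{2}] r2c5's peers cover all but 2. So r2c5=2.
Step 13. [r5c1∈{3}] r5c1 has the single candidate 3, so r5c1=3.
Step 14. [r2c3∈{4}] nothing but 4 survives at r2c3, so r2c3=4.
Step 15. [r4c4∈{2}] only 2 remains possible at r4c4, so r4c4=2.
Step 16. [r4c6∈{5}] r4c6's peers cover all but 5 ⇒ r4c6=5.
Step 17. [r4c2∈{1}] r4c2 is down to just 1, so r4c2=1.

Answer: 5 6 2 3 4 1 / 1 3 4 5 2 6 / 2 5 6 4 1 3 / 4 1 3 2 6 5 / 3 2 1 6 5 4 / 6 4 5 1 3 2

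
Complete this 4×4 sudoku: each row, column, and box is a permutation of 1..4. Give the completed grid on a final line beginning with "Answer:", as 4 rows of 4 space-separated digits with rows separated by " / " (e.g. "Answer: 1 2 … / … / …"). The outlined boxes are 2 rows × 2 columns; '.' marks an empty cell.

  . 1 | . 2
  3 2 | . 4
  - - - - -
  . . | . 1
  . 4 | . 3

Step 1. [r3c1∈{2}] r3c1 has the single candidate 2 ⇒ r3c1=2.
Step 2. [r2c3∈{1}] r2c3 has the single candidate 1, so r2c3=1.
Step 3. [r3c3∈{4}] nothing but 4 survives at r3c3. So r3c3=4.
Step 4. [r1c3∈{3}] r1c3 is down to just 3. So r1c3=3.
Step 5. [r1c1∈{4}] r1c1 has the single candidate 4, so r1c1=4.
Step 6. [r4c3∈{2}] only 2 remains possible at r4c3, so r4c3=2.
Step 7. [r4c1∈{1}] nothing but 1 survives at r4c1. So r4c1=1.
Step 8. [r3c2∈{3}] only 3 remains possible at r3c2 ⇒ r3c2=3.

Answer: 4 1 3 2 / 3 2 1 4 / 2 3 4 1 / 1 4 2 3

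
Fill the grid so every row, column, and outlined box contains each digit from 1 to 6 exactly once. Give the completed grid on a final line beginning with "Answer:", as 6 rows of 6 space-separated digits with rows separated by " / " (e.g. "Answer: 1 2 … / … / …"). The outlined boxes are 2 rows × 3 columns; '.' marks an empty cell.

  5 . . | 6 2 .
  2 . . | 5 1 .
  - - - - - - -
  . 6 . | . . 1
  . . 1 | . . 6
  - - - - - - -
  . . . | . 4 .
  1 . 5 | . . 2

Step 1. [r6c4∈{3}] r6c4 is down to just 3, so r6c4=3.
Step 2. [r4c2∈{2,3,4,5}] across col 2, 5 lands solely at r4c2, so r4c2=5.
Step 3. [r3c3∈{2,3,4}] box 3 places 2 nowhere but r3c3. So r3c3=2.
Step 4. [r2c3∈{3,4,6}] row 2 places 6 nowhere but r2c3. So r2c3=6.
Step 5. [r1c3∈{3,4}] col 3 places 4 nowhere but r1c3 ⇒ r1c3=4.
Step 6. [r2c2∈{3}] r2c2 has the single candidate 3, so r2c2=3.
Step 7. [r4c5∈{3}] r4c5 has the single candidate 3. So r4c5=3.
Step 8. [r3c1∈{3,4}] in row 3, 3 fits only at r3c1 ⇒ r3c1=3.
Step 9. [r4c1∈{4}] only 4 remains possible at r4c1, so r4c1=4.
Step 10. [r5c3∈{3}] r5c3 has the single candidate 3, so r5c3=3.
Step 11. [r5c2∈{2}] nothing but 2 survives at r5c2, so r5c2=2.
Step 12. [r6c2∈{4}] r6c2 has the single candidate 4 ⇒ r6c2=4.
Step 13. [r3c5∈{5}] r3c5 is down to just 5, so r3c5=5.
Step 14. [r5c4∈{1}] only 1 remains possible at r5c4, so r5c4=1.
Step 15. [r3c4∈{4}] r3c4's peers cover all but 4, so r3c4=4.
Step 16. [r2c6∈{4}] nothing but 4 survives at r2c6 ⇒ r2c6=4.
Step 17. [r5c1∈{6}] r5c1's peers cover all but 6 ⇒ r5c1=6.
Step 18. [r5c6∈{5}] only 5 remains possible at r5c6, so r5c6=5.
Step 19. [r6c5∈{6}] r6c5's peers cover all but 6 ⇒ r6c5=6.
Step 20. [r4c4∈{2}] r4c4's peers cover all but 2, so r4c4=2.
Step 21. [r1c6∈{3}] r1c6 has the single candidate 3. So r1c6=3.
Step 22. [r1c2∈{1}] r1c2 has the single candidate 1 ⇒ r1c2=1.

Answer: 5 1 4 6 2 3 / 2 3 6 5 1 4 / 3 6 2 4 5 1 / 4 5 1 2 3 6 / 6 2 3 1 4 5 / 1 4 5 3 6 2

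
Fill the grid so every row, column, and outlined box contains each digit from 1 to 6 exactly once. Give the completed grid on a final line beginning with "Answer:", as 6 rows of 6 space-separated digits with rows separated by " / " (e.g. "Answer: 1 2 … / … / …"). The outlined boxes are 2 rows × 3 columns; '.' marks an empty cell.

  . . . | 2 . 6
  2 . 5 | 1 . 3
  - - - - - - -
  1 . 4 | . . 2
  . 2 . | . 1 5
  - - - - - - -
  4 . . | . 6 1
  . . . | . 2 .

Step 1. [r6c1∈{3,5,6}] across col 1, 5 lands solely at r6c1, so r6c1=5.
Step 2. [r5c2∈{3}] r5c2 has the single candidate 3 ⇒ r5c2=3.
Step 3. [r4c1∈{3,6}] in col 1, 6 fits only at r4c1, so r4c1=6.
Step 4. [r6c4∈{3,4}] across row 6, 3 lands solely at r6c4. So r6c4=3.
Step 5. [r2c5∈{4}] nothing but 4 survives at r2c5 ⇒ r2c5=4.
Step 6. [r6c3∈{1,6}] col 3 places 6 nowhere but r6c3, so r6c3=6.
Step 7. [r1c3∈{1,3}] 1 has one home in col 3: r1c3, so r1c3=1.
Step 8. [r3c4∈{6}] r3c4 has the single candidate 6, so r3c4=6.
Step 9. [r2c2∈{6}] nothing but 6 survives at r2c2, so r2c2=6.
Step 10. [r1c2∈{4}] nothing but 4 survives at r1c2 ⇒ r1c2=4.
Step 11. [r5c3∈{2}] nothing but 2 survives at r5c3, so r5c3=2.
Step 12. [r1c5∈{5}] nothing but 5 survives at r1c5 ⇒ r1c5=5.
Step 13. [r1c1∈{3}] r1c1 is down to just 3. So r1c1=3.
Step 14. [r5c4∈{5}] r5c4 is down to just 5, so r5c4=5.
Step 15. [r3c5∈{3}] r3c5 is down to just 3, so r3c5=3.
Step 16. [r4c3∈{3}] r4c3 is down to just 3 ⇒ r4c3=3.
Step 17. [r6c6∈{4}] only 4 remains possible at r6c6, so r6c6=4.
Step 18. [r3c2∈{5}] only 5 remains possible at r3c2, so r3c2=5.
Step 19. [r6c2∈{1}] r6c2's peers cover all but 1 ⇒ r6c2=1.
Step 20. [r4c4∈{4}] r4c4 has the single candidate 4 ⇒ r4c4=4.

Answer: 3 4 1 2 5 6 / 2 6 5 1 4 3 / 1 5 4 6 3 2 / 6 2 3 4 1 5 / 4 3 2 5 6 1 / 5 1 6 3 2 4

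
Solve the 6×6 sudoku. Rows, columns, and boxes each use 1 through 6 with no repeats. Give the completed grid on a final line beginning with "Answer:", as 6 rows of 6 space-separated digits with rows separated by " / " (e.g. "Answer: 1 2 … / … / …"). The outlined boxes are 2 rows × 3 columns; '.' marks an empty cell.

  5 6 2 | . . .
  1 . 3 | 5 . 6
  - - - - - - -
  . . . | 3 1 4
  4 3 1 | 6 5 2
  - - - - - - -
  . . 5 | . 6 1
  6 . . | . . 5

Step 1. [r6c3∈{4}] only 4 remains possible at r6c3 ⇒ r6c3=4.
Step 2. [r5c2∈{2}] r5c2 is down to just 2 ⇒ r5c2=2.
Step 3. [r2c5∈{2,4}] in row 2, 2 fits only at r2c5. So r2c5=2.
Step 4. [r1c5∈{3,4}] col 5 places 4 nowhere but r1c5 ⇒ r1c5=4.
Step 5. [r3c2∈{5}] nothing but 5 survives at r3c2 ⇒ r3c2=5.
Step 6. [r1c6∈{3}] only 3 remains possible at r1c6 ⇒ r1c6=3.
Step 7. [r6c2∈{1}] r6c2 has the single candidate 1, so r6c2=1.
Step 8. [r1c4∈{1}] r1c4's peers cover all but 1. So r1c4=1.
Step 9. [r5c1∈{3}] r5c1 is down to just 3, so r5c1=3.
Step 10. [r3c1∈{2}] nothing but 2 survives at r3c1. So r3c1=2.
Step 11. [r2c2∈{4}] only 4 remains possible at r2c2 ⇒ r2c2=4.
Step 12. [r5c4∈{4}] r5c4's peers cover all but 4 ⇒ r5c4=4.
Step 13. [r6c4∈{2}] only 2 remains possible at r6c4, so r6c4=2.
Step 14. [r3c3∈{6}] r3c3 is down to just 6 ⇒ r3c3=6.
Step 15. [r6c5∈{3}] only 3 remains possible at r6c5. So r6c5=3.

Answer: 5 6 2 1 4 3 / 1 4 3 5 2 6 / 2 5 6 3 1 4 / 4 3 1 6 5 2 / 3 2 5 4 6 1 / 6 1 4 2 3 5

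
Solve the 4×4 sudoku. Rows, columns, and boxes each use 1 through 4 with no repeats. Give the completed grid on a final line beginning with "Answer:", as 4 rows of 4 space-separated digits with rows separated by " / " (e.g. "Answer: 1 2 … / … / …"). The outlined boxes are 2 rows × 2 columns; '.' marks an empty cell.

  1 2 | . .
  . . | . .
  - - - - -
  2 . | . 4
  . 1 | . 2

Step 1. [r4c3∈{3}] nothing but 3 survives at r4c3. So r4c3=3.
Step 2. [r2c2∈{3,4}] in col 2, 4 fits only at r2c2. So r2c2=4.
Step 3. [r2c4∈{1,3}] 1 has one home in col 4: r2c4 ⇒ r2c4=1.
Step 4. [r1c4∈{3}] r1c4's peers cover all but 3, so r1c4=3.
Step 5. [r1c3∈{4}] r1c3's peers cover all but 4. So r1c3=4.
Step 6. [r2c3∈{2}] nothing but 2 survives at r2c3 ⇒ r2c3=2.
Step 7. [r4c1∈{4}] r4c1 is down to just 4, so r4c1=4.
Step 8. [r2c1∈{3}] nothing but 3 survives at r2c1. So r2c1=3.
Step 9. [r3c2∈{3}] r3c2's peers cover all but 3, so r3c2=3.
Step 10. [r3c3∈{1}] r3c3 has the single candidate 1. So r3c3=1.

Answer: 1 2 4 3 / 3 4 2 1 / 2 3 1 4 / 4 1 3 2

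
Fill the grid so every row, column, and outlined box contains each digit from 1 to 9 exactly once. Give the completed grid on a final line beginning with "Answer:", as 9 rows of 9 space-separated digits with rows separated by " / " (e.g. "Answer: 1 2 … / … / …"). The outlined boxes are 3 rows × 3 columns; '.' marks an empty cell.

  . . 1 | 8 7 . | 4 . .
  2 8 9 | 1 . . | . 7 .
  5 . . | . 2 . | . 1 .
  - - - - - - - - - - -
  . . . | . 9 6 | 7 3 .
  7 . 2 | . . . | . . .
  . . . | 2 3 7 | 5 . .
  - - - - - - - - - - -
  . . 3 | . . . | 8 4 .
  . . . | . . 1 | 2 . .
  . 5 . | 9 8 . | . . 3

Step 1. [r9c8∈{6}] r9c8 has the single candidate 6 ⇒ r9c8=6.
Step 2. [r5c2∈{1,3,4,6,9}] across row 5, 3 lands solely at r5c2 ⇒ r5c2=3.
Step 3. [r1c2∈{6}] r1c2 is down to just 6, so r1c2=6.
Step 4. [r3c9∈{6,8,9}] row 3 places 8 nowhere but r3c9 ⇒ r3c9=8.
Step 5. [r9c3∈{4,7}] r9c3 is the only open cell in row 9 admitting 7. So r9c3=7.
Step 6. [r3c3∈{4}] r3c3's peers cover all but 4 ⇒ r3c3=4.
Step 7. [r8c4∈{3,4,5,6,7}] across row 8, 3 lands solely at r8c4 ⇒ r8c4=3.
Step 8. [r5c5∈{1,4,5}] 1 has one home in col 5: r5c5 ⇒ r5c5=1.
Step 9. [r1c8∈{2,5,9}] across col 8, 2 lands solely at r1c8 ⇒ r1c8=2.
Step 10. [r8c8∈{5,9}] col 8 places 5 nowhere but r8c8. So r8c8=5.
Step 11. [r5c6∈{4,5,8}] r5c6 is the only open cell in col 6 admitting 8, so r5c6=8.
Step 12. [r5c8∈{9}] nothing but 9 survives at r5c8, so r5c8=9.
Step 13. [r5c7∈{6}] only 6 remains possible at r5c7 ⇒ r5c7=6.
Step 14. [r5c9∈{4}] r5c9's peers cover all but 4. So r5c9=4.
Step 15. [r6c9∈{1}] nothing but 1 survives at r6c9 ⇒ r6c9=1.
Step 16. [r7c2∈{1,2,9}] across col 2, 2 lands solely at r7c2. So r7c2=2.
Step 17. [r7c1∈{1,6,9}] row 7 places 1 nowhere but r7c1, so r7c1=1.
Step 18. [r9c1∈{4}] r9c1's peers cover all but 4 ⇒ r9c1=4.
Step 19. [r4c1∈{8}] only 8 remains possible at r4c1, so r4c1=8.
Step 20. [r7c6∈{5}] r7c6 is down to just 5. So r7c6=5.
Step 21. [r2c5∈{4,5,6}] r2c5 is the only open cell in col 5 admitting 5, so r2c5=5.
Step 22. [r3c7∈{3,9}] r3c7 is the only open cell in col 7 admitting 9, so r3c7=9.
Step 23. [r8c2∈{9}] r8c2 has the single candidate 9. So r8c2=9.
Step 24. [r8c1∈{6}] r8c1 is down to just 6 ⇒ r8c1=6.
Step 25. [r4c4∈{4,5}] in col 4, 4 fits only at r4c4, so r4c4=4.
Step 26. [r7c4∈{6,7}] r7c4 is the only open cell in col 4 admitting 7. So r7c4=7.
Step 27. [r3c6∈{3}] r3c6's peers cover all but 3 ⇒ r3c6=3.
Step 28. [r8c9∈{7}] r8c9's peers cover all but 7. So r8c9=7.
Step 29. [r1c6∈{9}] r1c6 has the single candidate 9 ⇒ r1c6=9.
Step 30. [r4c9∈{2}] only 2 remains possible at r4c9. So r4c9=2.
Step 31. [r2c6∈{4}] r2c6 is down to just 4, so r2c6=4.
Step 32. [r3c2∈{7}] nothing but 7 survives at r3c2. So r3c2=7.
Step 33. [r3c4∈{6}] r3c4's peers cover all but 6, so r3c4=6.
Step 34. [r1c1∈{3}] nothing but 3 survives at r1c1 ⇒ r1c1=3.
Step 35. [r4c2∈{1}] nothing but 1 survives at r4c2, so r4c2=1.
Step 36. [r6c2∈{4}] r6c2 has the single candidate 4 ⇒ r6c2=4.
Step 37. [r8c3∈{8}] r8c3 has the single candidate 8, so r8c3=8.
Step 38. [r6c8∈{8}] only 8 remains possible at r6c8. So r6c8=8.
Step 39. [r7c9∈{9}] r7c9 is down to just 9 ⇒ r7c9=9.
Step 40. [r5c4∈{5}] r5c4 has the single candidate 5. So r5c4=5.
Step 41. [r1c9∈{5}] r1c9 is down to just 5. So r1c9=5.
Step 42. [r6c3∈{6}] nothing but 6 survives at r6c3. So r6c3=6.
Step 43. [r4c3∈{5}] r4c3's peers cover all but 5 ⇒ r4c3=5.
Step 44. [r2c9∈{6}] nothing but 6 survives at r2c9, so r2c9=6.
Step 45. [r7c5∈{6}] only 6 remains possible at r7c5, so r7c5=6.
Step 46. [r8c5∈{4}] only 4 remains possible at r8c5 ⇒ r8c5=4.
Step 47. [r2c7∈{3}] nothing but 3 survives at r2c7. So r2c7=3.
Step 48. [r6c1∈{9}] r6c1 is down to just 9. So r6c1=9.
Step 49. [r9c6∈{2}] nothing but 2 survives at r9c6, so r9c6=2.
Step 50. [r9c7∈{1}] r9c7's peers cover all but 1 ⇒ r9c7=1.

Answer: 3 6 1 8 7 9 4 2 5 / 2 8 9 1 5 4 3 7 6 / 5 7 4 6 2 3 9 1 8 / 8 1 5 4 9 6 7 3 2 / 7 3 2 5 1 8 6 9 4 / 9 4 6 2 3 7 5 8 1 / 1 2 3 7 6 5 8 4 9 / 6 9 8 3 4 1 2 5 7 / 4 5 7 9 8 2 1 6 3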